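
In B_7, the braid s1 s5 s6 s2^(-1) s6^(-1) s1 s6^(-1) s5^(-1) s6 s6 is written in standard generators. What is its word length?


The word length counts the number of generators (including inverses).
Listing each generator: s1, s5, s6, s2^(-1), s6^(-1), s1, s6^(-1), s5^(-1), s6, s6
There are 10 generators in this braid word.

10


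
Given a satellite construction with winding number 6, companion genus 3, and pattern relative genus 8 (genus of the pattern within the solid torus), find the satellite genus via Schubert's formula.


Schubert: g(satellite) = g_rel(pattern) + |winding| * g(companion),
where g_rel(pattern) is the genus of the pattern relative to the solid torus.
= 8 + 6 * 3
= 8 + 18 = 26

26


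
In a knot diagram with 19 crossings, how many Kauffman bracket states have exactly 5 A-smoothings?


We choose which 5 of 19 crossings get A-smoothings.
C(19, 5) = 19! / (5! * 14!)
= 11628

11628


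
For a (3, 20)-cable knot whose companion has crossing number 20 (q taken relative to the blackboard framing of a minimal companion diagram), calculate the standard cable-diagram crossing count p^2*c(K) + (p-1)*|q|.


Step 1: Each of the c(K) crossings of the companion diagram becomes p*p = p^2 crossings among the p parallel strands, and each of the |q| twists s_1 s_2 ... s_(p-1) adds (p-1) crossings.
  Crossings = p^2 * c(K) + (p-1)*|q|
Step 2: = 3^2 * 20 + (3-1)*20
Step 3: = 9*20 + 2*20
Step 4: = 180 + 40 = 220

220


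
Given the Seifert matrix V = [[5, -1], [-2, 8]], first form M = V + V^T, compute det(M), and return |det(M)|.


Step 1: Form V + V^T where V = [[5, -1], [-2, 8]]
  V^T = [[5, -2], [-1, 8]]
  V + V^T = [[10, -3], [-3, 16]]
Step 2: det(V + V^T) = 10*16 - (-3)*(-3)
  = 160 - 9 = 151
Step 3: Knot determinant = |det(V + V^T)| = |151| = 151

151


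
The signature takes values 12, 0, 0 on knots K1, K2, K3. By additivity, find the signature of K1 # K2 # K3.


The signature is additive under connected sum.
signature(K1 # K2 # K3) = (12) + (0) + (0)
= 12

12


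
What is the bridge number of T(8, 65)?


The bridge number of T(p,q) is min(p,q).
min(8, 65) = 8

8


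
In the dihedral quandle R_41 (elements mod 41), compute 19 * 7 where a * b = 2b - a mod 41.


19 * 7 = 2*7 - 19 mod 41
= 14 - 19 mod 41
= -5 mod 41 = 36

36


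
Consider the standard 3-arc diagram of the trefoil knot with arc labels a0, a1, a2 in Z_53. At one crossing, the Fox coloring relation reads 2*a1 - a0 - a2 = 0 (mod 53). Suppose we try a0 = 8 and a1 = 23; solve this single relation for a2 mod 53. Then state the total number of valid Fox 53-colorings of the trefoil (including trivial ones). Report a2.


Step 1: Apply the given crossing relation 2*a1 - a0 - a2 = 0 (mod 53).
  a2 = 2*a1 - a0 mod 53
  a2 = 2*23 - 8 mod 53
  a2 = 46 - 8 mod 53
  a2 = 38 mod 53 = 38
Step 2: The trefoil has determinant 3.
  Number of Fox p-colorings (p prime) is p^2 if p = 3, else p.
  Since 53 does not divide 3, only trivial (constant) colorings exist.
  (So the trial a0 = 8, a1 = 23 with a0 != a1 does NOT extend to a valid coloring of the whole trefoil: the other two crossing relations require 3*(a1 - a0) = 0 (mod 53), which fails.)
  Total colorings = 53
Step 3: a2 = 38, total Fox 53-colorings = 53

38


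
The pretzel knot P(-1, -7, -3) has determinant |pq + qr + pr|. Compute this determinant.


Step 1: Compute pq + qr + pr.
pq = (-1)*(-7) = 7
qr = (-7)*(-3) = 21
pr = (-1)*(-3) = 3
pq + qr + pr = 7 + 21 + 3 = 31
Step 2: Take absolute value.
det(P(-1,-7,-3)) = |31| = 31

31


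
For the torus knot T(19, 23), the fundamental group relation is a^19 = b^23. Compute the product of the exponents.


The relation is a^19 = b^23.
Product of exponents = 19 * 23
= 437

437


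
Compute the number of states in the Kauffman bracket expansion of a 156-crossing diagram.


Each crossing contributes 2 choices (A-smoothing or B-smoothing).
Total states = 2^156 = 91343852333181432387730302044767688728495783936

91343852333181432387730302044767688728495783936


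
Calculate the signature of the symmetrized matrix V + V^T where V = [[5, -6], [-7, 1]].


Step 1: V + V^T = [[10, -13], [-13, 2]]
Step 2: trace = 12, det = -149
Step 3: Discriminant = 12^2 - 4*(-149) = 740
Step 4: Eigenvalues: 19.6015, -7.60147
Step 5: Signature = (# positive eigenvalues) - (# negative eigenvalues) = 0

0


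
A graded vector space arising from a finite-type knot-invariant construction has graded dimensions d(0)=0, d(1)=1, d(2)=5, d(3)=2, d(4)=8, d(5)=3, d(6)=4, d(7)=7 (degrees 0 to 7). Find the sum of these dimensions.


Total dimension = d(0) + d(1) + ... + d(7)
= 0 + 1 + 5 + 2 + 8 + 3 + 4 + 7
= 30

30


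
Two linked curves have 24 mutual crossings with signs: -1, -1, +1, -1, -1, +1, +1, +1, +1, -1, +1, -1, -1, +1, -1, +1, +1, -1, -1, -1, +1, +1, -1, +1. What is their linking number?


Step 1: Count positive crossings: 12
Step 2: Count negative crossings: 12
Step 3: Sum of signs = 12 - 12 = 0
Step 4: Linking number = sum/2 = 0/2 = 0

0


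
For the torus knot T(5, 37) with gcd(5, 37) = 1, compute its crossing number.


For a torus knot T(p, q) with gcd(p,q)=1,
the crossing number is min(p*(q-1), q*(p-1)).
p*(q-1) = 5*36 = 180
q*(p-1) = 37*4 = 148
min(180, 148) = 148

148


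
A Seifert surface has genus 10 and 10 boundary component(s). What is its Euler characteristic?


chi = 2 - 2g - b
= 2 - 2*10 - 10
= 2 - 20 - 10 = -28

-28


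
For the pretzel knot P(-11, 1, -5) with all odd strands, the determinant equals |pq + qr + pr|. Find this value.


Step 1: Compute pq + qr + pr.
pq = (-11)*1 = -11
qr = 1*(-5) = -5
pr = (-11)*(-5) = 55
pq + qr + pr = -11 + (-5) + 55 = 39
Step 2: Take absolute value.
det(P(-11,1,-5)) = |39| = 39

39


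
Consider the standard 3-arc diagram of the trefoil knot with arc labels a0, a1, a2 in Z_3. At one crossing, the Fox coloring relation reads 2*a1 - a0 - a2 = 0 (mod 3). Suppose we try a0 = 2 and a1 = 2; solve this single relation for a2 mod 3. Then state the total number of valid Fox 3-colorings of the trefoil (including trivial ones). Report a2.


Step 1: Apply the given crossing relation 2*a1 - a0 - a2 = 0 (mod 3).
  a2 = 2*a1 - a0 mod 3
  a2 = 2*2 - 2 mod 3
  a2 = 4 - 2 mod 3
  a2 = 2 mod 3 = 2
Step 2: The trefoil has determinant 3.
  Number of Fox p-colorings (p prime) is p^2 if p = 3, else p.
  Since p = 3 divides det = 3, the trefoil is 3-colorable.
  (Indeed for p = 3 any choice of a0, a1 extends to a valid coloring; the trial (a0, a1, a2) = (2, 2, 2) satisfies all three crossing relations.)
  Total colorings = 3^2 = 9
Step 3: a2 = 2, total Fox 3-colorings = 9

2


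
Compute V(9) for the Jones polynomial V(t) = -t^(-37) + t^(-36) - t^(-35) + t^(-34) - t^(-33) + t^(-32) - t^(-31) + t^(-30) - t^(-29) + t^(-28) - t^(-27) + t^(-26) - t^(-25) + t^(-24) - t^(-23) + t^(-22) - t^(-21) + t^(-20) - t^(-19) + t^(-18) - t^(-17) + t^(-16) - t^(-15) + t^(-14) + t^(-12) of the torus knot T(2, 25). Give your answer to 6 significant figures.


Substituting t = 9 into V(t) = -t^(-37) + t^(-36) - t^(-35) + t^(-34) - t^(-33) + t^(-32) - t^(-31) + t^(-30) - t^(-29) + t^(-28) - t^(-27) + t^(-26) - t^(-25) + t^(-24) - t^(-23) + t^(-22) - t^(-21) + t^(-20) - t^(-19) + t^(-18) - t^(-17) + t^(-16) - t^(-15) + t^(-14) + t^(-12):
  (-)t^(-37) = -4.93205e-36
  (+)t^(-36) = 4.43884e-35
  (-)t^(-35) = -3.99496e-34
  (+)t^(-34) = 3.59546e-33
  (-)t^(-33) = -3.23592e-32
  (+)t^(-32) = 2.91232e-31
  (-)t^(-31) = -2.62109e-30
  (+)t^(-30) = 2.35898e-29
  (-)t^(-29) = -2.12308e-28
  (+)t^(-28) = 1.91078e-27
  (-)t^(-27) = -1.7197e-26
  (+)t^(-26) = 1.54773e-25
  (-)t^(-25) = -1.39296e-24
  (+)t^(-24) = 1.25366e-23
  (-)t^(-23) = -1.12829e-22
  (+)t^(-22) = 1.01546e-21
  (-)t^(-21) = -9.13918e-21
  (+)t^(-20) = 8.22526e-20
  (-)t^(-19) = -7.40274e-19
  (+)t^(-18) = 6.66246e-18
  (-)t^(-17) = -5.99622e-17
  (+)t^(-16) = 5.3966e-16
  (-)t^(-15) = -4.85694e-15
  (+)t^(-14) = 4.37124e-14
  (+)t^(-12) = 3.54071e-12
Sum = (-4.93205e-36) + (4.43884e-35) + (-3.99496e-34) + (3.59546e-33) + (-3.23592e-32) + (2.91232e-31) + (-2.62109e-30) + (2.35898e-29) + (-2.12308e-28) + (1.91078e-27) + (-1.7197e-26) + (1.54773e-25) + (-1.39296e-24) + (1.25366e-23) + (-1.12829e-22) + (1.01546e-21) + (-9.13918e-21) + (8.22526e-20) + (-7.40274e-19) + (6.66246e-18) + (-5.99622e-17) + (5.3966e-16) + (-4.85694e-15) + (4.37124e-14) + (3.54071e-12)
= 3.580047341e-12
Rounded to 6 significant figures: 3.58005e-12

3.58005e-12


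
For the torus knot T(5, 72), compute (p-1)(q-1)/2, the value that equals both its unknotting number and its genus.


For a torus knot T(p,q), both the unknotting number and genus equal (p-1)(q-1)/2.
= (5-1)(72-1)/2
= 4*71/2
= 284/2 = 142

142


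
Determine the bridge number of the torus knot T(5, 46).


The bridge number of T(p,q) is min(p,q).
min(5, 46) = 5

5


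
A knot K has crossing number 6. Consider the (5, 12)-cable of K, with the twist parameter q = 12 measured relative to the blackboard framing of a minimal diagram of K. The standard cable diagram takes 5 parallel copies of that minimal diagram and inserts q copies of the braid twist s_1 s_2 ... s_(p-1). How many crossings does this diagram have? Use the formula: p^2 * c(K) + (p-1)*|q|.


Step 1: Each of the c(K) crossings of the companion diagram becomes p*p = p^2 crossings among the p parallel strands, and each of the |q| twists s_1 s_2 ... s_(p-1) adds (p-1) crossings.
  Crossings = p^2 * c(K) + (p-1)*|q|
Step 2: = 5^2 * 6 + (5-1)*12
Step 3: = 25*6 + 4*12
Step 4: = 150 + 48 = 198

198


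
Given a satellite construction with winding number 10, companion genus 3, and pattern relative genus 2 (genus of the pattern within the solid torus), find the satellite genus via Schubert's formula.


Schubert: g(satellite) = g_rel(pattern) + |winding| * g(companion),
where g_rel(pattern) is the genus of the pattern relative to the solid torus.
= 2 + 10 * 3
= 2 + 30 = 32

32


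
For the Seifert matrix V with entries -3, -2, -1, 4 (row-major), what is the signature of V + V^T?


Step 1: V + V^T = [[-6, -3], [-3, 8]]
Step 2: trace = 2, det = -57
Step 3: Discriminant = 2^2 - 4*(-57) = 232
Step 4: Eigenvalues: 8.61577, -6.61577
Step 5: Signature = (# positive eigenvalues) - (# negative eigenvalues) = 0

0


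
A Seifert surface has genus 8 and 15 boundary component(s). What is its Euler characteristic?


chi = 2 - 2g - b
= 2 - 2*8 - 15
= 2 - 16 - 15 = -29

-29


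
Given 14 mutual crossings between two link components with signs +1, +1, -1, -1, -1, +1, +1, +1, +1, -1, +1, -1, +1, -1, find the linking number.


Step 1: Count positive crossings: 8
Step 2: Count negative crossings: 6
Step 3: Sum of signs = 8 - 6 = 2
Step 4: Linking number = sum/2 = 2/2 = 1

1


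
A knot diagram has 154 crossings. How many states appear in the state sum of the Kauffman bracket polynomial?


Each crossing contributes 2 choices (A-smoothing or B-smoothing).
Total states = 2^154 = 22835963083295358096932575511191922182123945984

22835963083295358096932575511191922182123945984


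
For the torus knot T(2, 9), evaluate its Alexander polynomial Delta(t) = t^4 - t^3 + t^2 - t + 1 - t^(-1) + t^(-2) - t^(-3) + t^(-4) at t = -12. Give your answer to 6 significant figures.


Substituting t = -12 into Delta(t) = t^4 - t^3 + t^2 - t + 1 - t^(-1) + t^(-2) - t^(-3) + t^(-4):
Term values: (20736) + (1728) + (144) + (12) + (1) + (0.0833333) + (0.00694444) + (0.000578704) + (4.82253e-05)
Sum = 22621.0909
Rounded to 6 significant figures: 22621.1

22621.1


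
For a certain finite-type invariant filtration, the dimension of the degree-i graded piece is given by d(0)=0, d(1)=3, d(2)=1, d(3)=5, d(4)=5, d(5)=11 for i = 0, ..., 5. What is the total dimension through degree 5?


Total dimension = d(0) + d(1) + ... + d(5)
= 0 + 3 + 1 + 5 + 5 + 11
= 25

25


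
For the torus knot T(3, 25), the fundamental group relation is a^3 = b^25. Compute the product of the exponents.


The relation is a^3 = b^25.
Product of exponents = 3 * 25
= 75

75


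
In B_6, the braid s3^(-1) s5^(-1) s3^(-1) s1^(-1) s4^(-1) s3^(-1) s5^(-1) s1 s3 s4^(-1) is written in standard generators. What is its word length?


The word length counts the number of generators (including inverses).
Listing each generator: s3^(-1), s5^(-1), s3^(-1), s1^(-1), s4^(-1), s3^(-1), s5^(-1), s1, s3, s4^(-1)
There are 10 generators in this braid word.

10


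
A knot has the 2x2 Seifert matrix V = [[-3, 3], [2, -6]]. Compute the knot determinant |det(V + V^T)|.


Step 1: Form V + V^T where V = [[-3, 3], [2, -6]]
  V^T = [[-3, 2], [3, -6]]
  V + V^T = [[-6, 5], [5, -12]]
Step 2: det(V + V^T) = (-6)*(-12) - 5*5
  = 72 - 25 = 47
Step 3: Knot determinant = |det(V + V^T)| = |47| = 47

47


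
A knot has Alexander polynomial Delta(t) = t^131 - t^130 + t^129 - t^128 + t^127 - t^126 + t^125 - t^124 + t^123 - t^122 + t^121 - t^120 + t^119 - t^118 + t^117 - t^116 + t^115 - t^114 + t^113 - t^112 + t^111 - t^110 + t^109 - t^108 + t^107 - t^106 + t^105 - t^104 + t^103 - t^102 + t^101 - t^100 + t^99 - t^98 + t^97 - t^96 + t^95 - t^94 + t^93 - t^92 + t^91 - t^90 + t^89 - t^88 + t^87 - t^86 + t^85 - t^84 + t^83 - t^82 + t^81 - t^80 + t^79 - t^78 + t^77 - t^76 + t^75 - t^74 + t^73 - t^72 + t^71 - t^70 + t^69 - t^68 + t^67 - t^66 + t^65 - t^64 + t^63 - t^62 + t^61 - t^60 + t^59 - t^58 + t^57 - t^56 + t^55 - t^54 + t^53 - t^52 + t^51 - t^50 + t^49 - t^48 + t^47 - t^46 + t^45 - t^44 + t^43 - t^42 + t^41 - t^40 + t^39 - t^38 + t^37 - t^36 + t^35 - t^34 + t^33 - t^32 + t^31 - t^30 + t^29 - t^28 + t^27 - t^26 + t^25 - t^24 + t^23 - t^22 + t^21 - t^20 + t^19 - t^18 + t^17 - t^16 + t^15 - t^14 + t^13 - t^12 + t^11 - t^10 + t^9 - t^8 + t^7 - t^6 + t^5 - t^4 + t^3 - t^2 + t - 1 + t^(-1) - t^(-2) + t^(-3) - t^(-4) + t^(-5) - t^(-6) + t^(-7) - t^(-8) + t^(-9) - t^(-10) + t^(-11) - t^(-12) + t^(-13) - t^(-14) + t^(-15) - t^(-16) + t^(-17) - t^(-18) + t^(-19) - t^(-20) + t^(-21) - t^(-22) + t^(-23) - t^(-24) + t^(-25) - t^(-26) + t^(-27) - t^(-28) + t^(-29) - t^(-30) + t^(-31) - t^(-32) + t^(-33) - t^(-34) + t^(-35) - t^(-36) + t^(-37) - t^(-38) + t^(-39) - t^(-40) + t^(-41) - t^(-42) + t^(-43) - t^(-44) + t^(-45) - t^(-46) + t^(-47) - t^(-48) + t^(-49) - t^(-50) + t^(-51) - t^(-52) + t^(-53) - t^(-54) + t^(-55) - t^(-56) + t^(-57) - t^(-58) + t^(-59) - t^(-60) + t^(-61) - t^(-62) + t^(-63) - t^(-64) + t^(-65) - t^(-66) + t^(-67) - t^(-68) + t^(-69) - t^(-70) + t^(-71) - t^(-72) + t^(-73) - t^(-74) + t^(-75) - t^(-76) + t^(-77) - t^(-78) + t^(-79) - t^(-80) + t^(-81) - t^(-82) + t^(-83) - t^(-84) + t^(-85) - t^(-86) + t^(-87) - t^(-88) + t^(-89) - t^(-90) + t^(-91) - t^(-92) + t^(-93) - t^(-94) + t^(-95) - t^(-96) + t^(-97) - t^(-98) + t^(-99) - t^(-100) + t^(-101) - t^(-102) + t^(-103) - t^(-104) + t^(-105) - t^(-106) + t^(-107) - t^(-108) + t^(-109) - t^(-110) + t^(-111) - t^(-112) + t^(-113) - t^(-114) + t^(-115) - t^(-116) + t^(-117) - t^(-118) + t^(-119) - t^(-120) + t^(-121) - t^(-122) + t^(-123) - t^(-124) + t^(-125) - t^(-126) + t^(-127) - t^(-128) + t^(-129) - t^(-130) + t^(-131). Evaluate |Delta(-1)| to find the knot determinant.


Step 1: The polynomial has 263 terms with alternating signs, exponents from 131 down to -131.
Step 2: Substitute t = -1. The i-th term has coefficient (-1)^i and exponent (m-i),
  so its value is (-1)^i * (-1)^(m-i) = (-1)^m = -1 for every i.
Step 3: All 263 terms equal -1, so Delta(-1) = 263 * (-1) = -263
Step 4: |Delta(-1)| = 263

263


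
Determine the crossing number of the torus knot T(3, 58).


For a torus knot T(p, q) with gcd(p,q)=1,
the crossing number is min(p*(q-1), q*(p-1)).
p*(q-1) = 3*57 = 171
q*(p-1) = 58*2 = 116
min(171, 116) = 116

116


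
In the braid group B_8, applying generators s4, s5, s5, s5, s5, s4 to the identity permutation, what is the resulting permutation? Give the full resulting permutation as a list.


Starting with identity [1, 2, 3, 4, 5, 6, 7, 8].
Apply generators in sequence:
  After s4: [1, 2, 3, 5, 4, 6, 7, 8]
  After s5: [1, 2, 3, 5, 6, 4, 7, 8]
  After s5: [1, 2, 3, 5, 4, 6, 7, 8]
  After s5: [1, 2, 3, 5, 6, 4, 7, 8]
  After s5: [1, 2, 3, 5, 4, 6, 7, 8]
  After s4: [1, 2, 3, 4, 5, 6, 7, 8]
Final permutation: [1, 2, 3, 4, 5, 6, 7, 8]

[1, 2, 3, 4, 5, 6, 7, 8]


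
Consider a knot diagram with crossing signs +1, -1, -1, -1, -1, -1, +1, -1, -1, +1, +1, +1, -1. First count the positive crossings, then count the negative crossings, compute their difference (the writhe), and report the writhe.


Step 1: Count positive crossings (+1).
Positive crossings: 5
Step 2: Count negative crossings (-1).
Negative crossings: 8
Step 3: Writhe = (positive) - (negative)
w = 5 - 8 = -3
Step 4: |w| = 3, and w is negative

-3


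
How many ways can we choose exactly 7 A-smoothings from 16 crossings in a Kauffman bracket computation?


We choose which 7 of 16 crossings get A-smoothings.
C(16, 7) = 16! / (7! * 9!)
= 11440

11440


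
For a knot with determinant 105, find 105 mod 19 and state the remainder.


Step 1: A knot is p-colorable if and only if p divides its determinant.
Step 2: Compute 105 mod 19.
105 = 5 * 19 + 10
Step 3: 105 mod 19 = 10
Step 4: The knot is 19-colorable: no

10


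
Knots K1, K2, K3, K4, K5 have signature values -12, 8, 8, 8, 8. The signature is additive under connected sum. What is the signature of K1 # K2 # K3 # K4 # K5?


The signature is additive under connected sum.
signature(K1 # K2 # K3 # K4 # K5) = (-12) + (8) + (8) + (8) + (8)
= 20

20


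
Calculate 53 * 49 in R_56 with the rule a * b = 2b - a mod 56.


53 * 49 = 2*49 - 53 mod 56
= 98 - 53 mod 56
= 45 mod 56 = 45

45


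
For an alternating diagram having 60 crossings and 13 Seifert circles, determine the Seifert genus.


For alternating knots, g = (c - s + 1)/2.
= (60 - 13 + 1)/2
= 48/2 = 24

24


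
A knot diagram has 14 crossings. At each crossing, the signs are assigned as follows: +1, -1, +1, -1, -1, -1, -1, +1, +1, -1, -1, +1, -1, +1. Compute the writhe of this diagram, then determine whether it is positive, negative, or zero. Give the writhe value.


Step 1: Count positive crossings (+1).
Positive crossings: 6
Step 2: Count negative crossings (-1).
Negative crossings: 8
Step 3: Writhe = (positive) - (negative)
w = 6 - 8 = -2
Step 4: |w| = 2, and w is negative

-2


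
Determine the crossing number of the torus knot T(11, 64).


For a torus knot T(p, q) with gcd(p,q)=1,
the crossing number is min(p*(q-1), q*(p-1)).
p*(q-1) = 11*63 = 693
q*(p-1) = 64*10 = 640
min(693, 640) = 640

640


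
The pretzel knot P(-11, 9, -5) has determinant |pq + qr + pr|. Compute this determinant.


Step 1: Compute pq + qr + pr.
pq = (-11)*9 = -99
qr = 9*(-5) = -45
pr = (-11)*(-5) = 55
pq + qr + pr = -99 + (-45) + 55 = -89
Step 2: Take absolute value.
det(P(-11,9,-5)) = |-89| = 89

89


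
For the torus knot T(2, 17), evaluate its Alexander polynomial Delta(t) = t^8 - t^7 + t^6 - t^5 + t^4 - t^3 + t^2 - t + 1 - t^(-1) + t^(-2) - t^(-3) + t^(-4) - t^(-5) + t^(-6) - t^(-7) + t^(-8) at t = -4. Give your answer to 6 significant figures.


Substituting t = -4 into Delta(t) = t^8 - t^7 + t^6 - t^5 + t^4 - t^3 + t^2 - t + 1 - t^(-1) + t^(-2) - t^(-3) + t^(-4) - t^(-5) + t^(-6) - t^(-7) + t^(-8):
Term values: (65536) + (16384) + (4096) + (1024) + (256) + (64) + (16) + (4) + (1) + (0.25) + (0.0625) + (0.015625) + (0.00390625) + (0.000976562) + (0.000244141) + (6.10352e-05) + (1.52588e-05)
Sum = 87381.33333
Rounded to 6 significant figures: 87381.3

87381.3


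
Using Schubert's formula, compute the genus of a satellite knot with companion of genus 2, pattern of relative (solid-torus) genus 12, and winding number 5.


Schubert: g(satellite) = g_rel(pattern) + |winding| * g(companion),
where g_rel(pattern) is the genus of the pattern relative to the solid torus.
= 12 + 5 * 2
= 12 + 10 = 22

22


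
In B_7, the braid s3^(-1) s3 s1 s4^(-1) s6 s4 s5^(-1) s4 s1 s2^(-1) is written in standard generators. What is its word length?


The word length counts the number of generators (including inverses).
Listing each generator: s3^(-1), s3, s1, s4^(-1), s6, s4, s5^(-1), s4, s1, s2^(-1)
There are 10 generators in this braid word.

10


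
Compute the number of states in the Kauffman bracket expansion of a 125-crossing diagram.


Each crossing contributes 2 choices (A-smoothing or B-smoothing).
Total states = 2^125 = 42535295865117307932921825928971026432

42535295865117307932921825928971026432


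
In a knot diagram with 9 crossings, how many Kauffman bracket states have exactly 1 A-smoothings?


We choose which 1 of 9 crossings get A-smoothings.
C(9, 1) = 9! / (1! * 8!)
= 9

9


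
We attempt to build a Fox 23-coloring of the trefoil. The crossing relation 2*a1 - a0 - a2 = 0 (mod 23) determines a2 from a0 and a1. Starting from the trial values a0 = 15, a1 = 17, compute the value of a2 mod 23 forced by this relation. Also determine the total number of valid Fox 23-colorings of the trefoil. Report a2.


Step 1: Apply the given crossing relation 2*a1 - a0 - a2 = 0 (mod 23).
  a2 = 2*a1 - a0 mod 23
  a2 = 2*17 - 15 mod 23
  a2 = 34 - 15 mod 23
  a2 = 19 mod 23 = 19
Step 2: The trefoil has determinant 3.
  Number of Fox p-colorings (p prime) is p^2 if p = 3, else p.
  Since 23 does not divide 3, only trivial (constant) colorings exist.
  (So the trial a0 = 15, a1 = 17 with a0 != a1 does NOT extend to a valid coloring of the whole trefoil: the other two crossing relations require 3*(a1 - a0) = 0 (mod 23), which fails.)
  Total colorings = 23
Step 3: a2 = 19, total Fox 23-colorings = 23

19


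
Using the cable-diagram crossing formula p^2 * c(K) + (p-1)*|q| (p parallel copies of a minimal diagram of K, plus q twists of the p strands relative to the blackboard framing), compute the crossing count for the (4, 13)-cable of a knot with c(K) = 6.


Step 1: Each of the c(K) crossings of the companion diagram becomes p*p = p^2 crossings among the p parallel strands, and each of the |q| twists s_1 s_2 ... s_(p-1) adds (p-1) crossings.
  Crossings = p^2 * c(K) + (p-1)*|q|
Step 2: = 4^2 * 6 + (4-1)*13
Step 3: = 16*6 + 3*13
Step 4: = 96 + 39 = 135

135


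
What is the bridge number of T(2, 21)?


The bridge number of T(p,q) is min(p,q).
min(2, 21) = 2

2


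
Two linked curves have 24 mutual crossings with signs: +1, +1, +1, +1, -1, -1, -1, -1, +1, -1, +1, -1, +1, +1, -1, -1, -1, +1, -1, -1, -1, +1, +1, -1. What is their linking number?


Step 1: Count positive crossings: 11
Step 2: Count negative crossings: 13
Step 3: Sum of signs = 11 - 13 = -2
Step 4: Linking number = sum/2 = -2/2 = -1

-1


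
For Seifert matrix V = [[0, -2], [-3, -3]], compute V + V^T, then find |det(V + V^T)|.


Step 1: Form V + V^T where V = [[0, -2], [-3, -3]]
  V^T = [[0, -3], [-2, -3]]
  V + V^T = [[0, -5], [-5, -6]]
Step 2: det(V + V^T) = 0*(-6) - (-5)*(-5)
  = 0 - 25 = -25
Step 3: Knot determinant = |det(V + V^T)| = |-25| = 25

25


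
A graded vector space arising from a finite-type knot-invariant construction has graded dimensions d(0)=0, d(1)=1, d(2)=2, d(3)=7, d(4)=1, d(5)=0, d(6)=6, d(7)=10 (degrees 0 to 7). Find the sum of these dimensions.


Total dimension = d(0) + d(1) + ... + d(7)
= 0 + 1 + 2 + 7 + 1 + 0 + 6 + 10
= 27

27


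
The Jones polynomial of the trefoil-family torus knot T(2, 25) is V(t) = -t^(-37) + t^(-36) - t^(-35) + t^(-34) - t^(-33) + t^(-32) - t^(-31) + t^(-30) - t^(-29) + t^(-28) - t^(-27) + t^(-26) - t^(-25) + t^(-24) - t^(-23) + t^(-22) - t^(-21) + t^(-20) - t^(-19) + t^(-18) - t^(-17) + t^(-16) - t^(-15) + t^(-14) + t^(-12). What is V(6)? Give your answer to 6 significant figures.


Substituting t = 6 into V(t) = -t^(-37) + t^(-36) - t^(-35) + t^(-34) - t^(-33) + t^(-32) - t^(-31) + t^(-30) - t^(-29) + t^(-28) - t^(-27) + t^(-26) - t^(-25) + t^(-24) - t^(-23) + t^(-22) - t^(-21) + t^(-20) - t^(-19) + t^(-18) - t^(-17) + t^(-16) - t^(-15) + t^(-14) + t^(-12):
  (-)t^(-37) = -1.61586e-29
  (+)t^(-36) = 9.69516e-29
  (-)t^(-35) = -5.8171e-28
  (+)t^(-34) = 3.49026e-27
  (-)t^(-33) = -2.09415e-26
  (+)t^(-32) = 1.25649e-25
  (-)t^(-31) = -7.53896e-25
  (+)t^(-30) = 4.52337e-24
  (-)t^(-29) = -2.71402e-23
  (+)t^(-28) = 1.62841e-22
  (-)t^(-27) = -9.77049e-22
  (+)t^(-26) = 5.86229e-21
  (-)t^(-25) = -3.51738e-20
  (+)t^(-24) = 2.11043e-19
  (-)t^(-23) = -1.26626e-18
  (+)t^(-22) = 7.59753e-18
  (-)t^(-21) = -4.55852e-17
  (+)t^(-20) = 2.73511e-16
  (-)t^(-19) = -1.64107e-15
  (+)t^(-18) = 9.8464e-15
  (-)t^(-17) = -5.90784e-14
  (+)t^(-16) = 3.5447e-13
  (-)t^(-15) = -2.12682e-12
  (+)t^(-14) = 1.27609e-11
  (+)t^(-12) = 4.59394e-10
Sum = (-1.61586e-29) + (9.69516e-29) + (-5.8171e-28) + (3.49026e-27) + (-2.09415e-26) + (1.25649e-25) + (-7.53896e-25) + (4.52337e-24) + (-2.71402e-23) + (1.62841e-22) + (-9.77049e-22) + (5.86229e-21) + (-3.51738e-20) + (2.11043e-19) + (-1.26626e-18) + (7.59753e-18) + (-4.55852e-17) + (2.73511e-16) + (-1.64107e-15) + (9.8464e-15) + (-5.90784e-14) + (3.5447e-13) + (-2.12682e-12) + (1.27609e-11) + (4.59394e-10)
= 4.703316022e-10
Rounded to 6 significant figures: 4.70332e-10

4.70332e-10


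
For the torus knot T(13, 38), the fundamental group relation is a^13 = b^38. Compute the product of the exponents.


The relation is a^13 = b^38.
Product of exponents = 13 * 38
= 494

494


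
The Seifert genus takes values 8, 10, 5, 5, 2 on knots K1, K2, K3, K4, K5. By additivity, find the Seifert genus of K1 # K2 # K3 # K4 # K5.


The Seifert genus is additive under connected sum.
Seifert genus(K1 # K2 # K3 # K4 # K5) = (8) + (10) + (5) + (5) + (2)
= 30

30


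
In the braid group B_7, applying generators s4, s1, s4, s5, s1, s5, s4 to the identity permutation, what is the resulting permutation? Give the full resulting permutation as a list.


Starting with identity [1, 2, 3, 4, 5, 6, 7].
Apply generators in sequence:
  After s4: [1, 2, 3, 5, 4, 6, 7]
  After s1: [2, 1, 3, 5, 4, 6, 7]
  After s4: [2, 1, 3, 4, 5, 6, 7]
  After s5: [2, 1, 3, 4, 6, 5, 7]
  After s1: [1, 2, 3, 4, 6, 5, 7]
  After s5: [1, 2, 3, 4, 5, 6, 7]
  After s4: [1, 2, 3, 5, 4, 6, 7]
Final permutation: [1, 2, 3, 5, 4, 6, 7]

[1, 2, 3, 5, 4, 6, 7]


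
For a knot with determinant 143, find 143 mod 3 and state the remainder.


Step 1: A knot is p-colorable if and only if p divides its determinant.
Step 2: Compute 143 mod 3.
143 = 47 * 3 + 2
Step 3: 143 mod 3 = 2
Step 4: The knot is 3-colorable: no

2


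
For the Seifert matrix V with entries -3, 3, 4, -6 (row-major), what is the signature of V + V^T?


Step 1: V + V^T = [[-6, 7], [7, -12]]
Step 2: trace = -18, det = 23
Step 3: Discriminant = (-18)^2 - 4*23 = 232
Step 4: Eigenvalues: -1.38423, -16.6158
Step 5: Signature = (# positive eigenvalues) - (# negative eigenvalues) = -2

-2


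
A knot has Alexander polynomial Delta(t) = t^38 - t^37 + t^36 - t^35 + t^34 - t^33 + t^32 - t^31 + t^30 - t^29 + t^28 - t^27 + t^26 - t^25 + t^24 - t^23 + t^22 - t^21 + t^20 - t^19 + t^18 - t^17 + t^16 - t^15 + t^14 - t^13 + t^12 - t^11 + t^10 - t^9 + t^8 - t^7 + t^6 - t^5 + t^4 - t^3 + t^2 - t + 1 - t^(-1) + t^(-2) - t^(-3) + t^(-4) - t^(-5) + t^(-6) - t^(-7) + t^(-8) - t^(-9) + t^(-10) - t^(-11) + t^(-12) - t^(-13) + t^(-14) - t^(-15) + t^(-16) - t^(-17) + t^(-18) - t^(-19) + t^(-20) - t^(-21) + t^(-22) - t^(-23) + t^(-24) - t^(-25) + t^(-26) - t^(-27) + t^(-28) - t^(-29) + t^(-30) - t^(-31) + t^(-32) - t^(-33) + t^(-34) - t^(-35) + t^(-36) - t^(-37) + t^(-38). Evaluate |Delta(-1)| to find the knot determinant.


Step 1: The polynomial has 77 terms with alternating signs, exponents from 38 down to -38.
Step 2: Substitute t = -1. The i-th term has coefficient (-1)^i and exponent (m-i),
  so its value is (-1)^i * (-1)^(m-i) = (-1)^m = 1 for every i.
Step 3: All 77 terms equal 1, so Delta(-1) = 77 * (1) = 77
Step 4: |Delta(-1)| = 77

77


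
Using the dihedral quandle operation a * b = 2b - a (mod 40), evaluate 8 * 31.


8 * 31 = 2*31 - 8 mod 40
= 62 - 8 mod 40
= 54 mod 40 = 14

14


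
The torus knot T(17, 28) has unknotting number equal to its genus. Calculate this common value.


For a torus knot T(p,q), both the unknotting number and genus equal (p-1)(q-1)/2.
= (17-1)(28-1)/2
= 16*27/2
= 432/2 = 216

216


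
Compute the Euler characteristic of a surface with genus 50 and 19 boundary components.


chi = 2 - 2g - b
= 2 - 2*50 - 19
= 2 - 100 - 19 = -117

-117


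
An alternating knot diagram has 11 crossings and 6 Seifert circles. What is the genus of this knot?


For alternating knots, g = (c - s + 1)/2.
= (11 - 6 + 1)/2
= 6/2 = 3

3


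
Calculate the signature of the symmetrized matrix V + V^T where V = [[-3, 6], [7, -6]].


Step 1: V + V^T = [[-6, 13], [13, -12]]
Step 2: trace = -18, det = -97
Step 3: Discriminant = (-18)^2 - 4*(-97) = 712
Step 4: Eigenvalues: 4.34166, -22.3417
Step 5: Signature = (# positive eigenvalues) - (# negative eigenvalues) = 0

0


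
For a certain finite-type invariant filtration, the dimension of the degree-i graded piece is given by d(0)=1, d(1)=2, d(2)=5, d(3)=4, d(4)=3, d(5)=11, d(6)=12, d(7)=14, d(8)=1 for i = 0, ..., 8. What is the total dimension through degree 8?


Total dimension = d(0) + d(1) + ... + d(8)
= 1 + 2 + 5 + 4 + 3 + 11 + 12 + 14 + 1
= 53

53


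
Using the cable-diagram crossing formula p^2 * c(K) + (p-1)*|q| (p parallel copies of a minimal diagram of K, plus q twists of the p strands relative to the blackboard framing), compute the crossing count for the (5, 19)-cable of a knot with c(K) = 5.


Step 1: Each of the c(K) crossings of the companion diagram becomes p*p = p^2 crossings among the p parallel strands, and each of the |q| twists s_1 s_2 ... s_(p-1) adds (p-1) crossings.
  Crossings = p^2 * c(K) + (p-1)*|q|
Step 2: = 5^2 * 5 + (5-1)*19
Step 3: = 25*5 + 4*19
Step 4: = 125 + 76 = 201

201


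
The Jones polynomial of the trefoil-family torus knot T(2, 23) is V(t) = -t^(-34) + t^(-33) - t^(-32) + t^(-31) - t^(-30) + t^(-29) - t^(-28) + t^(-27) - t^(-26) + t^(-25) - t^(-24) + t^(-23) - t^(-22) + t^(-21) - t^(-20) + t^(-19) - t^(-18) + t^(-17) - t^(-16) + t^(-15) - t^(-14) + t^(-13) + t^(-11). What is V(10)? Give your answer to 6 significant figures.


Substituting t = 10 into V(t) = -t^(-34) + t^(-33) - t^(-32) + t^(-31) - t^(-30) + t^(-29) - t^(-28) + t^(-27) - t^(-26) + t^(-25) - t^(-24) + t^(-23) - t^(-22) + t^(-21) - t^(-20) + t^(-19) - t^(-18) + t^(-17) - t^(-16) + t^(-15) - t^(-14) + t^(-13) + t^(-11):
  (-)t^(-34) = -1e-34
  (+)t^(-33) = 1e-33
  (-)t^(-32) = -1e-32
  (+)t^(-31) = 1e-31
  (-)t^(-30) = -1e-30
  (+)t^(-29) = 1e-29
  (-)t^(-28) = -1e-28
  (+)t^(-27) = 1e-27
  (-)t^(-26) = -1e-26
  (+)t^(-25) = 1e-25
  (-)t^(-24) = -1e-24
  (+)t^(-23) = 1e-23
  (-)t^(-22) = -1e-22
  (+)t^(-21) = 1e-21
  (-)t^(-20) = -1e-20
  (+)t^(-19) = 1e-19
  (-)t^(-18) = -1e-18
  (+)t^(-17) = 1e-17
  (-)t^(-16) = -1e-16
  (+)t^(-15) = 1e-15
  (-)t^(-14) = -1e-14
  (+)t^(-13) = 1e-13
  (+)t^(-11) = 1e-11
Sum = (-1e-34) + (1e-33) + (-1e-32) + (1e-31) + (-1e-30) + (1e-29) + (-1e-28) + (1e-27) + (-1e-26) + (1e-25) + (-1e-24) + (1e-23) + (-1e-22) + (1e-21) + (-1e-20) + (1e-19) + (-1e-18) + (1e-17) + (-1e-16) + (1e-15) + (-1e-14) + (1e-13) + (1e-11)
= 1.009090909e-11
Rounded to 6 significant figures: 1.00909e-11

1.00909e-11


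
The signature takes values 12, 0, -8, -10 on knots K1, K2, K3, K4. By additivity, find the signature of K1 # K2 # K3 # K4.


The signature is additive under connected sum.
signature(K1 # K2 # K3 # K4) = (12) + (0) + (-8) + (-10)
= -6

-6


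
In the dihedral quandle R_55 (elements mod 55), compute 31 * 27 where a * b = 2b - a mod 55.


31 * 27 = 2*27 - 31 mod 55
= 54 - 31 mod 55
= 23 mod 55 = 23

23


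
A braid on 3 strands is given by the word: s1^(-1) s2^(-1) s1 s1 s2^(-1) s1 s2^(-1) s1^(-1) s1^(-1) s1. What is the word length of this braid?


The word length counts the number of generators (including inverses).
Listing each generator: s1^(-1), s2^(-1), s1, s1, s2^(-1), s1, s2^(-1), s1^(-1), s1^(-1), s1
There are 10 generators in this braid word.

10


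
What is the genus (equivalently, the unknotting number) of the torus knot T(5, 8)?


For a torus knot T(p,q), both the unknotting number and genus equal (p-1)(q-1)/2.
= (5-1)(8-1)/2
= 4*7/2
= 28/2 = 14

14


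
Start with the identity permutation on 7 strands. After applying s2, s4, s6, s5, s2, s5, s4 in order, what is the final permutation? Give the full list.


Starting with identity [1, 2, 3, 4, 5, 6, 7].
Apply generators in sequence:
  After s2: [1, 3, 2, 4, 5, 6, 7]
  After s4: [1, 3, 2, 5, 4, 6, 7]
  After s6: [1, 3, 2, 5, 4, 7, 6]
  After s5: [1, 3, 2, 5, 7, 4, 6]
  After s2: [1, 2, 3, 5, 7, 4, 6]
  After s5: [1, 2, 3, 5, 4, 7, 6]
  After s4: [1, 2, 3, 4, 5, 7, 6]
Final permutation: [1, 2, 3, 4, 5, 7, 6]

[1, 2, 3, 4, 5, 7, 6]


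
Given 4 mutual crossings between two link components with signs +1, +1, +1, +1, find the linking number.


Step 1: Count positive crossings: 4
Step 2: Count negative crossings: 0
Step 3: Sum of signs = 4 - 0 = 4
Step 4: Linking number = sum/2 = 4/2 = 2

2


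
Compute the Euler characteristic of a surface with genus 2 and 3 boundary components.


chi = 2 - 2g - b
= 2 - 2*2 - 3
= 2 - 4 - 3 = -5

-5


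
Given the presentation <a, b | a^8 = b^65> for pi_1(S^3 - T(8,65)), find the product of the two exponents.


The relation is a^8 = b^65.
Product of exponents = 8 * 65
= 520

520


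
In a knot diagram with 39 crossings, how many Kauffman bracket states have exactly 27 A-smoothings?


We choose which 27 of 39 crossings get A-smoothings.
C(39, 27) = 39! / (27! * 12!)
= 3910797436

3910797436


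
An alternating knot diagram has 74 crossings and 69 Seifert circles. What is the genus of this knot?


For alternating knots, g = (c - s + 1)/2.
= (74 - 69 + 1)/2
= 6/2 = 3

3


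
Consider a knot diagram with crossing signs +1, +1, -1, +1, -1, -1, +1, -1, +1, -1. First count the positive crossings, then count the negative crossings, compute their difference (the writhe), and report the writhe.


Step 1: Count positive crossings (+1).
Positive crossings: 5
Step 2: Count negative crossings (-1).
Negative crossings: 5
Step 3: Writhe = (positive) - (negative)
w = 5 - 5 = 0
Step 4: |w| = 0, and w is zero

0


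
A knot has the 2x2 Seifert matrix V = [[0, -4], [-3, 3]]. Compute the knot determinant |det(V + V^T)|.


Step 1: Form V + V^T where V = [[0, -4], [-3, 3]]
  V^T = [[0, -3], [-4, 3]]
  V + V^T = [[0, -7], [-7, 6]]
Step 2: det(V + V^T) = 0*6 - (-7)*(-7)
  = 0 - 49 = -49
Step 3: Knot determinant = |det(V + V^T)| = |-49| = 49

49


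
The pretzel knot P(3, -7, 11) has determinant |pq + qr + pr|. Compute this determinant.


Step 1: Compute pq + qr + pr.
pq = 3*(-7) = -21
qr = (-7)*11 = -77
pr = 3*11 = 33
pq + qr + pr = -21 + (-77) + 33 = -65
Step 2: Take absolute value.
det(P(3,-7,11)) = |-65| = 65

65


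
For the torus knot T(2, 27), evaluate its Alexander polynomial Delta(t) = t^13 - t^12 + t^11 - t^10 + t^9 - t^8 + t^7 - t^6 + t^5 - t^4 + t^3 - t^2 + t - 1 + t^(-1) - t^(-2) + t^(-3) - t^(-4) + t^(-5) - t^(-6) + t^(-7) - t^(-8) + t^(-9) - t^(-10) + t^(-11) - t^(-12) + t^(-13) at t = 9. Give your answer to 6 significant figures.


Substituting t = 9 into Delta(t) = t^13 - t^12 + t^11 - t^10 + t^9 - t^8 + t^7 - t^6 + t^5 - t^4 + t^3 - t^2 + t - 1 + t^(-1) - t^(-2) + t^(-3) - t^(-4) + t^(-5) - t^(-6) + t^(-7) - t^(-8) + t^(-9) - t^(-10) + t^(-11) - t^(-12) + t^(-13):
Term values: (2541865828329) + (-282429536481) + (31381059609) + (-3486784401) + (387420489) + (-43046721) + (4782969) + (-531441) + (59049) + (-6561) + (729) + (-81) + (9) + (-1) + (0.111111) + (-0.0123457) + (0.00137174) + (-0.000152416) + (1.69351e-05) + (-1.88168e-06) + (2.09075e-07) + (-2.32306e-08) + (2.58117e-09) + (-2.86797e-10) + (3.18664e-11) + (-3.54071e-12) + (3.93412e-13)
Sum = 2.287679245e+12
Rounded to 6 significant figures: 2.28768e+12

2.28768e+12


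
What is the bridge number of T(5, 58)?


The bridge number of T(p,q) is min(p,q).
min(5, 58) = 5

5


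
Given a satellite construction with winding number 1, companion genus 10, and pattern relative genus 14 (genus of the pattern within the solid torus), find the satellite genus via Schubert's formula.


Schubert: g(satellite) = g_rel(pattern) + |winding| * g(companion),
where g_rel(pattern) is the genus of the pattern relative to the solid torus.
= 14 + 1 * 10
= 14 + 10 = 24

24


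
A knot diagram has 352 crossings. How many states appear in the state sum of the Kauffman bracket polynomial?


Each crossing contributes 2 choices (A-smoothing or B-smoothing).
Total states = 2^352 = 9173994463960286046443283581208347763186259956673124494950355357547691504353939232280074212440502746218496

9173994463960286046443283581208347763186259956673124494950355357547691504353939232280074212440502746218496


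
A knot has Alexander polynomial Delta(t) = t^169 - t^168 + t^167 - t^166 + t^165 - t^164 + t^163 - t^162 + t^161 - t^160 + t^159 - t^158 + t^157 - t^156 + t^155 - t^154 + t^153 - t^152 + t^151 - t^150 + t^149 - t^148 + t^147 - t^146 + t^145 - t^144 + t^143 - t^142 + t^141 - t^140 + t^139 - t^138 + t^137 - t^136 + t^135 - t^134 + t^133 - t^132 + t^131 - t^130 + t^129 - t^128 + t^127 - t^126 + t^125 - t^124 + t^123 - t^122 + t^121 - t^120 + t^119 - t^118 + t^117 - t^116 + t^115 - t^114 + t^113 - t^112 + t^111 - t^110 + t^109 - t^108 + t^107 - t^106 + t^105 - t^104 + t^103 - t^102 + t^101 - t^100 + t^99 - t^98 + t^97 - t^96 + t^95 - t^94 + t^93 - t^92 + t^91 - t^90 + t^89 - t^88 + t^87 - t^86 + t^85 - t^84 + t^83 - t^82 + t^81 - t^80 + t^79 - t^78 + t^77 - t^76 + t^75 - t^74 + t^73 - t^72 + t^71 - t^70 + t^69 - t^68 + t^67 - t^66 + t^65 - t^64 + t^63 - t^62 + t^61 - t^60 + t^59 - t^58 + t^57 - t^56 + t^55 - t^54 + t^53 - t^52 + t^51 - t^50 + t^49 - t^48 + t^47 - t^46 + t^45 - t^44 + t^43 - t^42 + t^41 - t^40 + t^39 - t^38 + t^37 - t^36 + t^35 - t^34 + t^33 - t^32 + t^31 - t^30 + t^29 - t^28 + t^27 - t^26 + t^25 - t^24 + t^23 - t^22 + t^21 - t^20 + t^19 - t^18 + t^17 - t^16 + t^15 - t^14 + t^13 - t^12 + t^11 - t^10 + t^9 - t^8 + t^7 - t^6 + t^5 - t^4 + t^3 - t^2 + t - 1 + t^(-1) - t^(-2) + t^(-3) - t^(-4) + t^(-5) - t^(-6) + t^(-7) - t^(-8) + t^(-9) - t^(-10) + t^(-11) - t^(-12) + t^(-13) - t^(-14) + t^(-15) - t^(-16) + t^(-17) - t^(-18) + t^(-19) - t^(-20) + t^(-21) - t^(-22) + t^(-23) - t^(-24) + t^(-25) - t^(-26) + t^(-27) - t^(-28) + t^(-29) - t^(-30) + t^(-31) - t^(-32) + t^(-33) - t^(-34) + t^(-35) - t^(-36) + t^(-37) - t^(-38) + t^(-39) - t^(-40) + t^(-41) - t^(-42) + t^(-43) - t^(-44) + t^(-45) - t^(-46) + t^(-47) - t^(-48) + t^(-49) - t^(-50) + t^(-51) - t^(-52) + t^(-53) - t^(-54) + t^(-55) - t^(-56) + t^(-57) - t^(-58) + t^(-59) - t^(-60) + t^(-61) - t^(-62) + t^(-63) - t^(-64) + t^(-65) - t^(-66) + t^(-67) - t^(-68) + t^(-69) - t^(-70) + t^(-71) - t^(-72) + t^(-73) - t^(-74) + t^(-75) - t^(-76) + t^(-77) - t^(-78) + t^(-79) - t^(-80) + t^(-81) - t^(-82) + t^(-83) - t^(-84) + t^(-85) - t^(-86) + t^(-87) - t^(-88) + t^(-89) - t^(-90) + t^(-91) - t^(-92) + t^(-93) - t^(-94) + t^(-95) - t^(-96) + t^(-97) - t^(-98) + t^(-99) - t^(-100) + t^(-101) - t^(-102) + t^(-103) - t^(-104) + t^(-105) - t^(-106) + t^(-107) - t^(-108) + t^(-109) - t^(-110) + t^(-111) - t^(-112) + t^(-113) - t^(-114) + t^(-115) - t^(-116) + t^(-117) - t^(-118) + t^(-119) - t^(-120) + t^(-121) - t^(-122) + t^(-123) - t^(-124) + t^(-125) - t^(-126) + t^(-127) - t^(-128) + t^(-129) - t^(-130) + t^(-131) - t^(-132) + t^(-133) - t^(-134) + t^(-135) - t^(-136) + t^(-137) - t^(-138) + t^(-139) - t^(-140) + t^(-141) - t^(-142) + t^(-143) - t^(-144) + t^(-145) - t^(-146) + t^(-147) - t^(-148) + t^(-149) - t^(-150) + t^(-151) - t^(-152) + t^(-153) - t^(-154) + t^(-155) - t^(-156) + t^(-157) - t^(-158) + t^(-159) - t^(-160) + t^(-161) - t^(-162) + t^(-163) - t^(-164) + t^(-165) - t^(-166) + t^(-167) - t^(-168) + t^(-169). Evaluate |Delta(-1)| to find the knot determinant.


Step 1: The polynomial has 339 terms with alternating signs, exponents from 169 down to -169.
Step 2: Substitute t = -1. The i-th term has coefficient (-1)^i and exponent (m-i),
  so its value is (-1)^i * (-1)^(m-i) = (-1)^m = -1 for every i.
Step 3: All 339 terms equal -1, so Delta(-1) = 339 * (-1) = -339
Step 4: |Delta(-1)| = 339

339
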